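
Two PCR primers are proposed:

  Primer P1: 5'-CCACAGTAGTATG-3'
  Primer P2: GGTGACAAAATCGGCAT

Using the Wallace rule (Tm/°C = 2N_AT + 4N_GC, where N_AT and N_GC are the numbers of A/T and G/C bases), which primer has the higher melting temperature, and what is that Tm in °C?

Primer P2, 50°C

Primer P1: A+T=7, G+C=6 → Tm = 2(7)+4(6) = 38°C
Primer P2: A+T=9, G+C=8 → Tm = 2(9)+4(8) = 50°C
38°C vs 50°C → primer P2 is higher.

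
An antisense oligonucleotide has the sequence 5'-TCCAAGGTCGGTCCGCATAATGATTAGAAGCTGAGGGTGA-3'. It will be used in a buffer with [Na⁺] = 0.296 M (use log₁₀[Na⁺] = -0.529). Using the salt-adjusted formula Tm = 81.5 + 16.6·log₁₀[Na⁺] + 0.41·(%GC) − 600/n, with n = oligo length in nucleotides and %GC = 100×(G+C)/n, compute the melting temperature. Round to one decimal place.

Length n = 40. Base counts: C=7, G=13, T=9, A=11
G+C = 20, so %GC = 20/40 × 100 = 50%
Salt term: 16.6 × (-0.529) = -8.781
GC term: 0.41 × 50 = 20.5; length term: −600/40 = −15
Tm = 81.5 + (-8.781) + 20.5 − 15 = 78.219 → 78.2°C

78.2°C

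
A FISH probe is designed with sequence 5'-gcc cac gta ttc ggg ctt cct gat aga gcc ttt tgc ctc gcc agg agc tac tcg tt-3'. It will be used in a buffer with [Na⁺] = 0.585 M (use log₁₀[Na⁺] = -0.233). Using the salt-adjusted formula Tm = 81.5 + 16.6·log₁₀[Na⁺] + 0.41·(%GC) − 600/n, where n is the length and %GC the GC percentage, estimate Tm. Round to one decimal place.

90.3°C

Length n = 56. Scanning the sequence gives C=18, T=16, G=14, A=8.
G+C = 32, so %GC = 32/56 × 100 = 57.143%
Salt term: 16.6 × (-0.233) = -3.868
GC term: 0.41 × 57.143 = 23.429; length term: −600/56 = −10.714
Tm = 81.5 + (-3.868) + 23.429 − 10.714 = 90.347 → 90.3°C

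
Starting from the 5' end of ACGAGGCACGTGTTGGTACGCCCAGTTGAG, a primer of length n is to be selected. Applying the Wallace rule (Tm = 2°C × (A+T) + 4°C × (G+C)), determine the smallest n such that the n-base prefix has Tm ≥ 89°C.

n = 28

First 27 bases: ACGAGGCACGTGTTGGTACGCCCAGTT → Tm = 86°C (< 89°C)
First 28 bases: ACGAGGCACGTGTTGGTACGCCCAGTTG → Tm = 90°C (≥ 89°C)
Each additional base adds 2°C (A/T) or 4°C (G/C), so Tm is non-decreasing in n; n = 28 is the first length to reach 89°C.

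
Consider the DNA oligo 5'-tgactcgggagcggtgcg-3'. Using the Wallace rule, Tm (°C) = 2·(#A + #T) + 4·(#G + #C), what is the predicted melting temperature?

62°C

Counting bases: C=4, A=2, G=9, T=3
AT pairs contribute 5, GC pairs contribute 13.
Tm = 4·13 + 2·5 = 52 + 10 = 62°C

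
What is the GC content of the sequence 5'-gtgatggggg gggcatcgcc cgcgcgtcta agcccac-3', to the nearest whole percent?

73%

Counting bases: A=5, T=5, C=12, G=15
G+C = 15 + 12 = 27 out of 37 bases
%GC = 27/37 × 100 = 72.97% ≈ 73%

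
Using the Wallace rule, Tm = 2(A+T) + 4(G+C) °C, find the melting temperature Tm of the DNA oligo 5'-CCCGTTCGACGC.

42°C

Base counts: T=2, G=3, C=6, A=1
A+T = 3, G+C = 9
Tm = 4·9 + 2·3 = 36 + 6 = 42°C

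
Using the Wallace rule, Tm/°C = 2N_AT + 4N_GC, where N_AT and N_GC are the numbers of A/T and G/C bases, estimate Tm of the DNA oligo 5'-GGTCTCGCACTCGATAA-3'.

52°C

Base counts: C=5, G=4, T=4, A=4
A+T = 8, G+C = 9
Tm = 2×8 + 4×9 = 52°C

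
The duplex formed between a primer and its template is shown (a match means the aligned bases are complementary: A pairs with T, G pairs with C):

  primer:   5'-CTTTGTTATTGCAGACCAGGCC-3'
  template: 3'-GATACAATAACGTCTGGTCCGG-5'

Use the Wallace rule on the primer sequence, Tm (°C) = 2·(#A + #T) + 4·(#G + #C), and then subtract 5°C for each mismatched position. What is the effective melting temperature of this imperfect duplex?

Primer base counts: A=4, T=7, G=5, C=6 → A+T=11, G+C=11
Perfect-match Tm = 2(11) + 4(11) = 22 + 44 = 66°C
Mismatches (positions where the bases are not complementary): 1 (at position 3)
Effective Tm = 66 − 1×5 = 66 − 5 = 61°C

61°C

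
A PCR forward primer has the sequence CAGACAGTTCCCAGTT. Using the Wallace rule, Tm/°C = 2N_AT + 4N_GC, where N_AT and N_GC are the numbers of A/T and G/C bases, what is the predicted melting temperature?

48°C

Base counts: A=4, T=4, C=5, G=3
AT pairs contribute 8, GC pairs contribute 8.
Tm = 4·8 + 2·8 = 32 + 16 = 48°C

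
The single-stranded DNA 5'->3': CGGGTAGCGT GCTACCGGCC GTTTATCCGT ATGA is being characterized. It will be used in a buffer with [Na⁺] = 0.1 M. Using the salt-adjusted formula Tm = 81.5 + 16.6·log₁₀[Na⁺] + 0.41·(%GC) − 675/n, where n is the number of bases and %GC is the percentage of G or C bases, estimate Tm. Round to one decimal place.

69.2°C

Length n = 34. Base counts: C=9, G=11, T=9, A=5
G+C = 20, so %GC = 20/34 × 100 = 58.824%
Salt term: 16.6 × (-1) = -16.6
GC term: 0.41 × 58.824 = 24.118; length term: −675/34 = −19.853
Tm = 81.5 + (-16.6) + 24.118 − 19.853 = 69.165 → 69.2°C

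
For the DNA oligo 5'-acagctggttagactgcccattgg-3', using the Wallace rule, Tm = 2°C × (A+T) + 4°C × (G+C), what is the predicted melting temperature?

Base counts: T=6, A=5, C=6, G=7
So N_AT = 11 and N_GC = 13.
Tm = 4·13 + 2·11 = 52 + 22 = 74°C

74°C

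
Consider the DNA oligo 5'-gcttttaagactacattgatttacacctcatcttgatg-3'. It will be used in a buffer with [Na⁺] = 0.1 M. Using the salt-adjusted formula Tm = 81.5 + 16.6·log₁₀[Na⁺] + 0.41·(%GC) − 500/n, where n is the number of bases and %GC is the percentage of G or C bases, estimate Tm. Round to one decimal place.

Length n = 38. Scanning the sequence gives T=15, A=10, C=8, G=5.
G+C = 13, so %GC = 13/38 × 100 = 34.211%
Salt term: 16.6 × (-1) = -16.6
GC term: 0.41 × 34.211 = 14.027; length term: −500/38 = −13.158
Tm = 81.5 + (-16.6) + 14.027 − 13.158 = 65.769 → 65.8°C

65.8°C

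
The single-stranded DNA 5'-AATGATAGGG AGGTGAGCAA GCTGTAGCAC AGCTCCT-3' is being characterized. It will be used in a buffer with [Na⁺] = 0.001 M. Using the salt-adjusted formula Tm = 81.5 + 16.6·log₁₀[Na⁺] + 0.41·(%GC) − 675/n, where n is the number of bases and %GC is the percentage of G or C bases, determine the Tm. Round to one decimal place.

Length n = 37. A=11, G=12, C=7, T=7
G+C = 19, so %GC = 19/37 × 100 = 51.351%
Salt term: 16.6 × (-3) = -49.8
GC term: 0.41 × 51.351 = 21.054; length term: −675/37 = −18.243
Tm = 81.5 + (-49.8) + 21.054 − 18.243 = 34.511 → 34.5°C

34.5°C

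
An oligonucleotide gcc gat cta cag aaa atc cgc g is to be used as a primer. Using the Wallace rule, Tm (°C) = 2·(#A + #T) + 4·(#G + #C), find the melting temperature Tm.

Scanning the sequence gives A=7, G=5, C=7, T=3.
So N_AT = 10 and N_GC = 12.
Tm = 2×10 + 4×12 = 68°C

68°C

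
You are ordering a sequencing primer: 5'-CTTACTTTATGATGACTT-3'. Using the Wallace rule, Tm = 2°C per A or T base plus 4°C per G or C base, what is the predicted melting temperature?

Base counts: C=3, G=2, A=4, T=9
AT pairs contribute 13, GC pairs contribute 5.
Tm = 2×13 + 4×5 = 46°C

46°C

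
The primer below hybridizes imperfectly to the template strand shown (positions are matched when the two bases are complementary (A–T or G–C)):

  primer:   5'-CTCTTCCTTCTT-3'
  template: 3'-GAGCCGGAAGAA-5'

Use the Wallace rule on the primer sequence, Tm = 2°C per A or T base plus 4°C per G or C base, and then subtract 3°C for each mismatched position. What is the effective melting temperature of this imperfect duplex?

28°C

Primer base counts: A=0, T=7, G=0, C=5 → A+T=7, G+C=5
Perfect-match Tm = 2(7) + 4(5) = 14 + 20 = 34°C
Mismatches (positions where the bases are not complementary): 2 (at positions 4, 5)
Effective Tm = 34 − 2×3 = 34 − 6 = 28°C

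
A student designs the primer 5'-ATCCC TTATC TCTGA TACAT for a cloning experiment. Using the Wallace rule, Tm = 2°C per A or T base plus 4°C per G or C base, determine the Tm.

Scanning the sequence gives A=5, G=1, C=6, T=8.
AT pairs contribute 13, GC pairs contribute 7.
Tm = 2(13) + 4(7) = 26 + 28 = 54°C

54°C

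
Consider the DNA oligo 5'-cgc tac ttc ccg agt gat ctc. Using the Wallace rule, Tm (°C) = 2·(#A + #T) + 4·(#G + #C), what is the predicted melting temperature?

66°C

Counting bases: G=4, C=8, A=3, T=6
A+T = 9, G+C = 12
Tm = 4·12 + 2·9 = 48 + 18 = 66°C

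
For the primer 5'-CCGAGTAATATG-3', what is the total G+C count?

Base counts: T=3, A=4, G=3, C=2
Total G or C: 3 + 2 = 5

5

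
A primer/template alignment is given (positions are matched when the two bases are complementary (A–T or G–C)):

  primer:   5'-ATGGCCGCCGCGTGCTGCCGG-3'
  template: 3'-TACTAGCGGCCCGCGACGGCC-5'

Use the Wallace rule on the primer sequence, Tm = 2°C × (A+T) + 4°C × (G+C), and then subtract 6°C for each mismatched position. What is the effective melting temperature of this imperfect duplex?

52°C

Primer base counts: A=1, T=3, G=9, C=8 → A+T=4, G+C=17
Perfect-match Tm = 2(4) + 4(17) = 8 + 68 = 76°C
Mismatches (positions where the bases are not complementary): 4 (at positions 4, 5, 11, 13)
Effective Tm = 76 − 4×6 = 76 − 24 = 52°C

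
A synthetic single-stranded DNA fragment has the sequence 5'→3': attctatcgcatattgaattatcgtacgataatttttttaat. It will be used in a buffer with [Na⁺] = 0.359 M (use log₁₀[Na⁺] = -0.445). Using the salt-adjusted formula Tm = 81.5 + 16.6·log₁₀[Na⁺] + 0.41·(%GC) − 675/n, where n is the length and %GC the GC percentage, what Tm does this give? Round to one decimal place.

Length n = 42. Counting bases: G=4, C=5, A=13, T=20
G+C = 9, so %GC = 9/42 × 100 = 21.429%
Salt term: 16.6 × (-0.445) = -7.387
GC term: 0.41 × 21.429 = 8.786; length term: −675/42 = −16.071
Tm = 81.5 + (-7.387) + 8.786 − 16.071 = 66.828 → 66.8°C

66.8°C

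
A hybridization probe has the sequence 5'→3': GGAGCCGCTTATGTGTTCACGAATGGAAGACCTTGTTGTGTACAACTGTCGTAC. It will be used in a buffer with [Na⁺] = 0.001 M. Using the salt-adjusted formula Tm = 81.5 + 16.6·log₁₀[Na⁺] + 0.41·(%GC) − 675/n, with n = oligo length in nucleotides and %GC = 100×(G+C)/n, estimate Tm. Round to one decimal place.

38.9°C

Length n = 54. T=16, A=12, G=15, C=11
G+C = 26, so %GC = 26/54 × 100 = 48.148%
Salt term: 16.6 × (-3) = -49.8
GC term: 0.41 × 48.148 = 19.741; length term: −675/54 = −12.5
Tm = 81.5 + (-49.8) + 19.741 − 12.5 = 38.941 → 38.9°C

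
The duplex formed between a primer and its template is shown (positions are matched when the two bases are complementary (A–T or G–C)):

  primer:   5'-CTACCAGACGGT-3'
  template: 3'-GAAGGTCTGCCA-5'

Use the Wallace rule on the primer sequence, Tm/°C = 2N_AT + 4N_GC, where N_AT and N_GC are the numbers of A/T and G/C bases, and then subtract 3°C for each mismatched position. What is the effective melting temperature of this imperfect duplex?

35°C

Primer base counts: A=3, T=2, G=3, C=4 → A+T=5, G+C=7
Perfect-match Tm = 2(5) + 4(7) = 10 + 28 = 38°C
Mismatches (positions where the bases are not complementary): 1 (at position 3)
Effective Tm = 38 − 1×3 = 38 − 3 = 35°C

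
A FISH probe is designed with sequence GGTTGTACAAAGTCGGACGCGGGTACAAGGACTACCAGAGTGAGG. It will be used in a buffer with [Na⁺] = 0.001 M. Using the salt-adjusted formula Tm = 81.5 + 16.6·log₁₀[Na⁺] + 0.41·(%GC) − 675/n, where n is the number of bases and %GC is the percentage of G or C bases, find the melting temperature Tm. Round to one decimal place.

39.5°C

Length n = 45. Base counts: C=8, T=7, A=13, G=17
G+C = 25, so %GC = 25/45 × 100 = 55.556%
Salt term: 16.6 × (-3) = -49.8
GC term: 0.41 × 55.556 = 22.778; length term: −675/45 = −15
Tm = 81.5 + (-49.8) + 22.778 − 15 = 39.478 → 39.5°C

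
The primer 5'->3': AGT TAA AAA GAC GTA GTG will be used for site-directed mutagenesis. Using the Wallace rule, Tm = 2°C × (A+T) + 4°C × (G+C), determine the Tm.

48°C

Base counts: T=4, G=5, C=1, A=8
So N_AT = 12 and N_GC = 6.
Tm = 2(12) + 4(6) = 24 + 24 = 48°C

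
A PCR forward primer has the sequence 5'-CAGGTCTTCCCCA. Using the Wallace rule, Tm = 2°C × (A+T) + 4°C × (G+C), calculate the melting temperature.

G=2, A=2, C=6, T=3
So N_AT = 5 and N_GC = 8.
Tm = 2(5) + 4(8) = 10 + 32 = 42°C

42°C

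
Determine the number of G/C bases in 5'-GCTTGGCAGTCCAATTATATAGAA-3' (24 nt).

Base counts: T=7, G=5, C=4, A=8
G+C = 5 + 4 = 9

9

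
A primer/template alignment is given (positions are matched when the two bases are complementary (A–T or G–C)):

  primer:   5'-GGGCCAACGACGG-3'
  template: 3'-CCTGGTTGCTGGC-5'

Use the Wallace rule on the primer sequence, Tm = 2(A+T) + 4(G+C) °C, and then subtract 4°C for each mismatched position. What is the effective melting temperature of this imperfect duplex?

Primer base counts: A=3, T=0, G=6, C=4 → A+T=3, G+C=10
Perfect-match Tm = 2(3) + 4(10) = 6 + 40 = 46°C
Mismatches (positions where the bases are not complementary): 2 (at positions 3, 12)
Effective Tm = 46 − 2×4 = 46 − 8 = 38°C

38°C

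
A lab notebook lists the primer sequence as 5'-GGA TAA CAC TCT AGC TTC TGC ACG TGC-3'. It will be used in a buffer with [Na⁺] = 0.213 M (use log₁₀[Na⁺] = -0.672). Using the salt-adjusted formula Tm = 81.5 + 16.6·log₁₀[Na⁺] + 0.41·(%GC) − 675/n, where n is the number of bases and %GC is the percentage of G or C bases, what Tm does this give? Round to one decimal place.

Length n = 27. G=6, T=7, C=8, A=6
G+C = 14, so %GC = 14/27 × 100 = 51.852%
Salt term: 16.6 × (-0.672) = -11.155
GC term: 0.41 × 51.852 = 21.259; length term: −675/27 = −25
Tm = 81.5 + (-11.155) + 21.259 − 25 = 66.604 → 66.6°C

66.6°C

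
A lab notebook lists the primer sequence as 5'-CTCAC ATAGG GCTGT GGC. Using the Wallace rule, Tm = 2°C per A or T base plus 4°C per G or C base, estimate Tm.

58°C

Counting bases: C=5, G=6, T=4, A=3
So N_AT = 7 and N_GC = 11.
Tm = 2×7 + 4×11 = 58°C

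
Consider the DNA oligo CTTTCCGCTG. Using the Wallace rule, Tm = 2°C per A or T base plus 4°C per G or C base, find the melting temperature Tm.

Counting bases: A=0, T=4, G=2, C=4
AT pairs contribute 4, GC pairs contribute 6.
Tm = 2(4) + 4(6) = 8 + 24 = 32°C

32°C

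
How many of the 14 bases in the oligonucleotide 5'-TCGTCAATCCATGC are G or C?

7

T=4, C=5, A=3, G=2
G+C = 2 + 5 = 7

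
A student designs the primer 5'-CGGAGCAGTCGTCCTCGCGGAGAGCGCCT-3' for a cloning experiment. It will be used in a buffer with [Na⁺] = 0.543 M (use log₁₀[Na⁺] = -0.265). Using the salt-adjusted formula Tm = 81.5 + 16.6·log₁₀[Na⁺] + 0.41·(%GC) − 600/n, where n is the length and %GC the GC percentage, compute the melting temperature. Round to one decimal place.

86.1°C

Length n = 29. A=4, G=11, C=10, T=4
G+C = 21, so %GC = 21/29 × 100 = 72.414%
Salt term: 16.6 × (-0.265) = -4.399
GC term: 0.41 × 72.414 = 29.69; length term: −600/29 = −20.69
Tm = 81.5 + (-4.399) + 29.69 − 20.69 = 86.101 → 86.1°C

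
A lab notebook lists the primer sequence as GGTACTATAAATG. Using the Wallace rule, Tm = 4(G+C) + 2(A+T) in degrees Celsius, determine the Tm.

Scanning the sequence gives T=4, C=1, G=3, A=5.
AT pairs contribute 9, GC pairs contribute 4.
Tm = 4·4 + 2·9 = 16 + 18 = 34°C

34°C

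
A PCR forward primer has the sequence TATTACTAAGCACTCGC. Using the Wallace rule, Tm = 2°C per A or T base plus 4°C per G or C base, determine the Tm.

48°C

Base counts: G=2, C=5, T=5, A=5
AT pairs contribute 10, GC pairs contribute 7.
Tm = 2(10) + 4(7) = 20 + 28 = 48°C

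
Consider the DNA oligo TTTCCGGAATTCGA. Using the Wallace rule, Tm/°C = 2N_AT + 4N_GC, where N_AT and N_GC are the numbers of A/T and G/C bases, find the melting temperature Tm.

Scanning the sequence gives C=3, G=3, T=5, A=3.
So N_AT = 8 and N_GC = 6.
Tm = 2×8 + 4×6 = 40°C

40°C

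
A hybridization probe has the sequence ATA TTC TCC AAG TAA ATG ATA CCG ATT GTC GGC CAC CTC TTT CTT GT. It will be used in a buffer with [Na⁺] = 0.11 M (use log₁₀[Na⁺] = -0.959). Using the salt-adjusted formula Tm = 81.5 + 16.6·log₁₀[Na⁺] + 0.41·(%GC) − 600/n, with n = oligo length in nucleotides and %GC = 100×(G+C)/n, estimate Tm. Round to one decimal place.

Length n = 47. Scanning the sequence gives A=11, T=17, G=7, C=12.
G+C = 19, so %GC = 19/47 × 100 = 40.426%
Salt term: 16.6 × (-0.959) = -15.919
GC term: 0.41 × 40.426 = 16.575; length term: −600/47 = −12.766
Tm = 81.5 + (-15.919) + 16.575 − 12.766 = 69.39 → 69.4°C

69.4°C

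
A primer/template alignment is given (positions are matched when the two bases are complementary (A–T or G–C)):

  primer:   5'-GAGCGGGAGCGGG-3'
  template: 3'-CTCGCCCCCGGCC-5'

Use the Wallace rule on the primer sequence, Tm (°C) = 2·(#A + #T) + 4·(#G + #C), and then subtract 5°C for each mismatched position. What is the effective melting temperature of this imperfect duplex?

38°C

Primer base counts: A=2, T=0, G=9, C=2 → A+T=2, G+C=11
Perfect-match Tm = 2(2) + 4(11) = 4 + 44 = 48°C
Mismatches (positions where the bases are not complementary): 2 (at positions 8, 11)
Effective Tm = 48 − 2×5 = 48 − 10 = 38°C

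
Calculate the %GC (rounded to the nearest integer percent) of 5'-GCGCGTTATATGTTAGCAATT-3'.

38%

Scanning the sequence gives G=5, C=3, T=8, A=5.
G+C = 5 + 3 = 8 out of 21 bases
%GC = 8/21 × 100 = 38.1% ≈ 38%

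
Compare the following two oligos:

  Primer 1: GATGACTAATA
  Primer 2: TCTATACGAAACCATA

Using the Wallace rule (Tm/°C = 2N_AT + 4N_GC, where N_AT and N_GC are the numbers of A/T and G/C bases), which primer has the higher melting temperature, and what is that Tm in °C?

Primer 1: A+T=8, G+C=3 → Tm = 2(8)+4(3) = 28°C
Primer 2: A+T=11, G+C=5 → Tm = 2(11)+4(5) = 42°C
28°C vs 42°C → primer 2 is higher.

Primer 2, 42°C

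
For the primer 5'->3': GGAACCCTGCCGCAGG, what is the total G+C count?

12

Counting bases: G=6, C=6, A=3, T=1
Total G or C: 6 + 6 = 12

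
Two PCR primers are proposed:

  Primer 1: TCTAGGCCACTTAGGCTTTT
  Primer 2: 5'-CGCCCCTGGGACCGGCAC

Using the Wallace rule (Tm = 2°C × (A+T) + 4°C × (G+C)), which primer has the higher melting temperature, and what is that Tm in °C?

Primer 1: A+T=11, G+C=9 → Tm = 2(11)+4(9) = 58°C
Primer 2: A+T=3, G+C=15 → Tm = 2(3)+4(15) = 66°C
58°C vs 66°C → primer 2 is higher.

Primer 2, 66°C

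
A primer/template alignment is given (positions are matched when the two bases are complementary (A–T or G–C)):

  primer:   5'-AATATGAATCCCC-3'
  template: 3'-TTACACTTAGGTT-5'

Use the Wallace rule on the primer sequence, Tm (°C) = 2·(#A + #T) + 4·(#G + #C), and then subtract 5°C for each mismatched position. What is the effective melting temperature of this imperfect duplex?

Primer base counts: A=5, T=3, G=1, C=4 → A+T=8, G+C=5
Perfect-match Tm = 2(8) + 4(5) = 16 + 20 = 36°C
Mismatches (positions where the bases are not complementary): 3 (at positions 4, 12, 13)
Effective Tm = 36 − 3×5 = 36 − 15 = 21°C

21°C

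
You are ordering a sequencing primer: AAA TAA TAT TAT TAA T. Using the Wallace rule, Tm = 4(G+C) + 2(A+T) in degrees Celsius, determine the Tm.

32°C

Counting bases: C=0, T=7, G=0, A=9
AT pairs contribute 16, GC pairs contribute 0.
Tm = 2×16 + 4×0 = 32°C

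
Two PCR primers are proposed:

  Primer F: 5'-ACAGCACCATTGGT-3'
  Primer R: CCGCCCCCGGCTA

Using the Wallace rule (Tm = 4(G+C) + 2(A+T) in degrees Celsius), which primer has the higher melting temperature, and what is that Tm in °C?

Primer F: A+T=7, G+C=7 → Tm = 2(7)+4(7) = 42°C
Primer R: A+T=2, G+C=11 → Tm = 2(2)+4(11) = 48°C
42°C vs 48°C → primer R is higher.

Primer R, 48°C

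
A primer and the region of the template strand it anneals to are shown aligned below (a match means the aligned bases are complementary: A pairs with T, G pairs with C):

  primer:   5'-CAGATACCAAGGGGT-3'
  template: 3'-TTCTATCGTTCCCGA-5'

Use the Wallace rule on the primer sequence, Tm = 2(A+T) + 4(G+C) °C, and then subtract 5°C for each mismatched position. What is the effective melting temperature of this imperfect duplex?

31°C

Primer base counts: A=5, T=2, G=5, C=3 → A+T=7, G+C=8
Perfect-match Tm = 2(7) + 4(8) = 14 + 32 = 46°C
Mismatches (positions where the bases are not complementary): 3 (at positions 1, 7, 14)
Effective Tm = 46 − 3×5 = 46 − 15 = 31°C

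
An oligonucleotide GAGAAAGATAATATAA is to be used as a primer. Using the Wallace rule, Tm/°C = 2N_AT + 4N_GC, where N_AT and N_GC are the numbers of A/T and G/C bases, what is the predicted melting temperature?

38°C

Counting bases: T=3, C=0, A=10, G=3
AT pairs contribute 13, GC pairs contribute 3.
Tm = 4·3 + 2·13 = 12 + 26 = 38°C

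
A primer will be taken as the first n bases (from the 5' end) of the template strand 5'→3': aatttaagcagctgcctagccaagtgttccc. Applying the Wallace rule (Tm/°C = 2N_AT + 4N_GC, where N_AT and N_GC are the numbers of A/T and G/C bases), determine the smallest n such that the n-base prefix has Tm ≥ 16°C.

n = 8

First 7 bases: AATTTAA → Tm = 14°C (< 16°C)
First 8 bases: AATTTAAG → Tm = 18°C (≥ 16°C)
Each additional base adds 2°C (A/T) or 4°C (G/C), so Tm is non-decreasing in n; n = 8 is the first length to reach 16°C.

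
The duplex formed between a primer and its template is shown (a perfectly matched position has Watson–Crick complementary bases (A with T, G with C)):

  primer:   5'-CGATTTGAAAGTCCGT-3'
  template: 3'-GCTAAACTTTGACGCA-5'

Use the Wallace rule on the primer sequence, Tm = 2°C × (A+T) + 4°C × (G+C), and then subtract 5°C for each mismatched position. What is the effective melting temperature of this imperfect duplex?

36°C

Primer base counts: A=4, T=5, G=4, C=3 → A+T=9, G+C=7
Perfect-match Tm = 2(9) + 4(7) = 18 + 28 = 46°C
Mismatches (positions where the bases are not complementary): 2 (at positions 11, 13)
Effective Tm = 46 − 2×5 = 46 − 10 = 36°C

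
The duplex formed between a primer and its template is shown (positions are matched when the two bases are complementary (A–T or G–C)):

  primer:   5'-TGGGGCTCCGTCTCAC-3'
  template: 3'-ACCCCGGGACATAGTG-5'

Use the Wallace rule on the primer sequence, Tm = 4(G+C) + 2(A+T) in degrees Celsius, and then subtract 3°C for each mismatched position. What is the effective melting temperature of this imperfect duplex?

Primer base counts: A=1, T=4, G=5, C=6 → A+T=5, G+C=11
Perfect-match Tm = 2(5) + 4(11) = 10 + 44 = 54°C
Mismatches (positions where the bases are not complementary): 3 (at positions 7, 9, 12)
Effective Tm = 54 − 3×3 = 54 − 9 = 45°C

45°C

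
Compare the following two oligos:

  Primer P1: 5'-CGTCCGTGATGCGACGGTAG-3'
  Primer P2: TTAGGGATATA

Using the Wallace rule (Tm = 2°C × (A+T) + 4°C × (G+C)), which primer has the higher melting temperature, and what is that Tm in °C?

Primer P1, 66°C

Primer P1: A+T=7, G+C=13 → Tm = 2(7)+4(13) = 66°C
Primer P2: A+T=8, G+C=3 → Tm = 2(8)+4(3) = 28°C
66°C vs 28°C → primer P1 is higher.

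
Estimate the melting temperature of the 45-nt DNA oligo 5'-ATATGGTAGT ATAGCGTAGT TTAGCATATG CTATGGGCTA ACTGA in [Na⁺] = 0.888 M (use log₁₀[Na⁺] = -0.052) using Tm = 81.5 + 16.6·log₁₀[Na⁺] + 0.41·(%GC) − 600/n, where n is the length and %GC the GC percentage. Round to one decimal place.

Length n = 45. Counting bases: A=13, C=5, G=12, T=15
G+C = 17, so %GC = 17/45 × 100 = 37.778%
Salt term: 16.6 × (-0.052) = -0.863
GC term: 0.41 × 37.778 = 15.489; length term: −600/45 = −13.333
Tm = 81.5 + (-0.863) + 15.489 − 13.333 = 82.793 → 82.8°C

82.8°C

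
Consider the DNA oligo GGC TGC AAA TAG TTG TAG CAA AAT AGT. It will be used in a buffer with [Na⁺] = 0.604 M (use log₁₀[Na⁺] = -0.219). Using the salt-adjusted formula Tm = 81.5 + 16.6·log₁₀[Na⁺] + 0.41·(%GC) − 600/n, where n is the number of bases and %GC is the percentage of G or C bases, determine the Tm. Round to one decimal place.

Length n = 27. Base counts: A=10, G=7, C=3, T=7
G+C = 10, so %GC = 10/27 × 100 = 37.037%
Salt term: 16.6 × (-0.219) = -3.635
GC term: 0.41 × 37.037 = 15.185; length term: −600/27 = −22.222
Tm = 81.5 + (-3.635) + 15.185 − 22.222 = 70.828 → 70.8°C

70.8°C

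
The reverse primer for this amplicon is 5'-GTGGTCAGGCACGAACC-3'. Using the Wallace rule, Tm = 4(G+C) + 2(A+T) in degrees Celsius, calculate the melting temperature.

Scanning the sequence gives G=6, A=4, T=2, C=5.
AT pairs contribute 6, GC pairs contribute 11.
Tm = 4·11 + 2·6 = 44 + 12 = 56°C

56°C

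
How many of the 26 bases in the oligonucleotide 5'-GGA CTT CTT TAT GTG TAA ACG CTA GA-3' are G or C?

10

Counting bases: C=4, A=7, G=6, T=9
Total G or C: 6 + 4 = 10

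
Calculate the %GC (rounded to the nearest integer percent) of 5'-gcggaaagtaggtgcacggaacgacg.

62%

Scanning the sequence gives T=2, C=5, G=11, A=8.
G+C = 11 + 5 = 16 out of 26 bases
%GC = 16/26 × 100 = 61.54% ≈ 62%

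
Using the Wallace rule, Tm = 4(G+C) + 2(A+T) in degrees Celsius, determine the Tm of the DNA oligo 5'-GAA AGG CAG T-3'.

Base counts: A=4, T=1, G=4, C=1
So N_AT = 5 and N_GC = 5.
Tm = 2×5 + 4×5 = 30°C

30°C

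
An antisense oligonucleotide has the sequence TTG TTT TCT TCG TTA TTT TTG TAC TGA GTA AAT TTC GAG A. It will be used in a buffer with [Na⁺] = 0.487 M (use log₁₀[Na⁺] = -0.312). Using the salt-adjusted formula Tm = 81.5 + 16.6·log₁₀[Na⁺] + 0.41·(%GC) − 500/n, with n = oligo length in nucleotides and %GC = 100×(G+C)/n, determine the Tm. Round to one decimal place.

75.1°C

Length n = 40. Scanning the sequence gives A=8, C=4, G=7, T=21.
G+C = 11, so %GC = 11/40 × 100 = 27.5%
Salt term: 16.6 × (-0.312) = -5.179
GC term: 0.41 × 27.5 = 11.275; length term: −500/40 = −12.5
Tm = 81.5 + (-5.179) + 11.275 − 12.5 = 75.096 → 75.1°C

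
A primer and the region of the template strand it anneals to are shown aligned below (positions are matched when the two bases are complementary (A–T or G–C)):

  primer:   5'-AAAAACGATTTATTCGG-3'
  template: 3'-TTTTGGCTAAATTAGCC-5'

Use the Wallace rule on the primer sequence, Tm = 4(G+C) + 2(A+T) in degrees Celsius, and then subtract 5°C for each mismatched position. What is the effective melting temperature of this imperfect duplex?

Primer base counts: A=7, T=5, G=3, C=2 → A+T=12, G+C=5
Perfect-match Tm = 2(12) + 4(5) = 24 + 20 = 44°C
Mismatches (positions where the bases are not complementary): 2 (at positions 5, 13)
Effective Tm = 44 − 2×5 = 44 − 10 = 34°C

34°C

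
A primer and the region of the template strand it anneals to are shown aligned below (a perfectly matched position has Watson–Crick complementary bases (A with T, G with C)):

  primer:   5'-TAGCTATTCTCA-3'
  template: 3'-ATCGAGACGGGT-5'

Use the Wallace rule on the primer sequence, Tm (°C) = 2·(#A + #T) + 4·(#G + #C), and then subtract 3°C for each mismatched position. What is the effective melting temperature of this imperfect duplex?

Primer base counts: A=3, T=5, G=1, C=3 → A+T=8, G+C=4
Perfect-match Tm = 2(8) + 4(4) = 16 + 16 = 32°C
Mismatches (positions where the bases are not complementary): 3 (at positions 6, 8, 10)
Effective Tm = 32 − 3×3 = 32 − 9 = 23°C

23°C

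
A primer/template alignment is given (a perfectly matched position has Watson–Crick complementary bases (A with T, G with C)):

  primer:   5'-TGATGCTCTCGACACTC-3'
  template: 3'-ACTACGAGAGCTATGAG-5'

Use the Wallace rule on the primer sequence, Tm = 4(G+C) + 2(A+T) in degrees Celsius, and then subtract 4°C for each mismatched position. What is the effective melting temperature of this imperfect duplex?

Primer base counts: A=3, T=5, G=3, C=6 → A+T=8, G+C=9
Perfect-match Tm = 2(8) + 4(9) = 16 + 36 = 52°C
Mismatches (positions where the bases are not complementary): 1 (at position 13)
Effective Tm = 52 − 1×4 = 52 − 4 = 48°C

48°C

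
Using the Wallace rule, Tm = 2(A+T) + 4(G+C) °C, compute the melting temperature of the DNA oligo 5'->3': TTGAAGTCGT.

A=2, T=4, C=1, G=3
So N_AT = 6 and N_GC = 4.
Tm = 4·4 + 2·6 = 16 + 12 = 28°C

28°C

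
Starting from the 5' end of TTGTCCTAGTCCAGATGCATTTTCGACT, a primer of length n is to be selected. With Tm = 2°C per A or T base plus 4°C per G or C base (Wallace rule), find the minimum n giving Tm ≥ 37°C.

First 12 bases: TTGTCCTAGTCC → Tm = 36°C (< 37°C)
First 13 bases: TTGTCCTAGTCCA → Tm = 38°C (≥ 37°C)
Since every base adds ≥2°C, Tm only increases with n, so the threshold is first crossed at n = 13.

n = 13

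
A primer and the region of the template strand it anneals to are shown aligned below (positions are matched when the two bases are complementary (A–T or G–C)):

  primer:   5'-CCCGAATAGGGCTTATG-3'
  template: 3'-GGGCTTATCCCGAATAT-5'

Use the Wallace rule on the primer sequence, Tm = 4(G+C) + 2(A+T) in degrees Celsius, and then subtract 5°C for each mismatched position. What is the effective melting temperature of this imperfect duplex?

47°C

Primer base counts: A=4, T=4, G=5, C=4 → A+T=8, G+C=9
Perfect-match Tm = 2(8) + 4(9) = 16 + 36 = 52°C
Mismatches (positions where the bases are not complementary): 1 (at position 17)
Effective Tm = 52 − 1×5 = 52 − 5 = 47°C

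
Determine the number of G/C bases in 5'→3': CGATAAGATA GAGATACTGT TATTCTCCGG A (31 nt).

12

Base counts: G=7, A=10, C=5, T=9
Total G or C: 7 + 5 = 12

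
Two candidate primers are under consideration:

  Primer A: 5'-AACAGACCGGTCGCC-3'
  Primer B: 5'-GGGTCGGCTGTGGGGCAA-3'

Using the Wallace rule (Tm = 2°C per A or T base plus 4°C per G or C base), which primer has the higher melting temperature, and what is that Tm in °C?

Primer A: A+T=5, G+C=10 → Tm = 2(5)+4(10) = 50°C
Primer B: A+T=5, G+C=13 → Tm = 2(5)+4(13) = 62°C
50°C vs 62°C → primer B is higher.

Primer B, 62°C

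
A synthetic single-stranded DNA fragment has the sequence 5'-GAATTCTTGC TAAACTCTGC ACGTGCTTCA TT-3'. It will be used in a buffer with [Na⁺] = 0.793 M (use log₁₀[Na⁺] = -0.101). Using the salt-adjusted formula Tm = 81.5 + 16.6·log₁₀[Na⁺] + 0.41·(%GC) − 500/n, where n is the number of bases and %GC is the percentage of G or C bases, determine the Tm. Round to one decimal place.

Length n = 32. Scanning the sequence gives T=12, A=7, G=5, C=8.
G+C = 13, so %GC = 13/32 × 100 = 40.625%
Salt term: 16.6 × (-0.101) = -1.677
GC term: 0.41 × 40.625 = 16.656; length term: −500/32 = −15.625
Tm = 81.5 + (-1.677) + 16.656 − 15.625 = 80.854 → 80.9°C

80.9°C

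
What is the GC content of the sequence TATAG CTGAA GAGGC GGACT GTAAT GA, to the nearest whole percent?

Base counts: A=9, C=3, G=9, T=6
G+C = 9 + 3 = 12 out of 27 bases
%GC = 12/27 × 100 = 44.44% ≈ 44%

44%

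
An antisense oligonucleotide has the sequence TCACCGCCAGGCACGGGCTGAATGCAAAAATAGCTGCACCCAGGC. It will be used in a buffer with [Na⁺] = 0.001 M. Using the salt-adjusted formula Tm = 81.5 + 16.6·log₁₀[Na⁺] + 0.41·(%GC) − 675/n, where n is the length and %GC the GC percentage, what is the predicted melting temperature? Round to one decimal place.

Length n = 45. Counting bases: T=5, C=15, A=13, G=12
G+C = 27, so %GC = 27/45 × 100 = 60%
Salt term: 16.6 × (-3) = -49.8
GC term: 0.41 × 60 = 24.6; length term: −675/45 = −15
Tm = 81.5 + (-49.8) + 24.6 − 15 = 41.3 → 41.3°C

41.3°C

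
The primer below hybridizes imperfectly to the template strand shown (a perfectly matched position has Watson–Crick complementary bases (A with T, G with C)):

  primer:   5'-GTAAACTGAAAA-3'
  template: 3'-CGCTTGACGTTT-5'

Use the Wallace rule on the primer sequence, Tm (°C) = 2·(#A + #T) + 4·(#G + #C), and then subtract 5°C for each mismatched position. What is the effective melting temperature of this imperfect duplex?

Primer base counts: A=7, T=2, G=2, C=1 → A+T=9, G+C=3
Perfect-match Tm = 2(9) + 4(3) = 18 + 12 = 30°C
Mismatches (positions where the bases are not complementary): 3 (at positions 2, 3, 9)
Effective Tm = 30 − 3×5 = 30 − 15 = 15°C

15°C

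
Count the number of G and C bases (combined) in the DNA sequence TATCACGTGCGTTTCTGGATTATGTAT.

10

Counting bases: T=12, C=4, G=6, A=5
G+C = 6 + 4 = 10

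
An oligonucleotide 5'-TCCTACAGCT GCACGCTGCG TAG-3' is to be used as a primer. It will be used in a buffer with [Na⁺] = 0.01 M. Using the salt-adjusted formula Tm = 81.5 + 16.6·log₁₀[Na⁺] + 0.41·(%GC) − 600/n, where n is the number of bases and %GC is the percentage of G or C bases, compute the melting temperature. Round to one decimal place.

Length n = 23. Counting bases: T=5, G=6, A=4, C=8
G+C = 14, so %GC = 14/23 × 100 = 60.87%
Salt term: 16.6 × (-2) = -33.2
GC term: 0.41 × 60.87 = 24.957; length term: −600/23 = −26.087
Tm = 81.5 + (-33.2) + 24.957 − 26.087 = 47.17 → 47.2°C

47.2°C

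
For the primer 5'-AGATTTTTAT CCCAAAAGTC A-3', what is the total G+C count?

Counting bases: C=4, G=2, A=8, T=7
Total G or C: 2 + 4 = 6

6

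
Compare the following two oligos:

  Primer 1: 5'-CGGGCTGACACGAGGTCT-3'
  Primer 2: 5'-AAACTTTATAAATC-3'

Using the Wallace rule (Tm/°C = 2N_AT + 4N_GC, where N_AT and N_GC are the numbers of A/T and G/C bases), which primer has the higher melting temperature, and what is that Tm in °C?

Primer 1: A+T=6, G+C=12 → Tm = 2(6)+4(12) = 60°C
Primer 2: A+T=12, G+C=2 → Tm = 2(12)+4(2) = 32°C
60°C vs 32°C → primer 1 is higher.

Primer 1, 60°C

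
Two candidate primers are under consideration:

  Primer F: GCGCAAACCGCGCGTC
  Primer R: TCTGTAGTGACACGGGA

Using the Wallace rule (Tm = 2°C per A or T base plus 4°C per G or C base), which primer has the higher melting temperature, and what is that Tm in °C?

Primer F, 56°C

Primer F: A+T=4, G+C=12 → Tm = 2(4)+4(12) = 56°C
Primer R: A+T=8, G+C=9 → Tm = 2(8)+4(9) = 52°C
56°C vs 52°C → primer F is higher.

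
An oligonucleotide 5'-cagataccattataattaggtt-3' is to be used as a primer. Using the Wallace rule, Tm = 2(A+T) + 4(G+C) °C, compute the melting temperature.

T=8, C=3, G=3, A=8
AT pairs contribute 16, GC pairs contribute 6.
Tm = 2(16) + 4(6) = 32 + 24 = 56°C

56°C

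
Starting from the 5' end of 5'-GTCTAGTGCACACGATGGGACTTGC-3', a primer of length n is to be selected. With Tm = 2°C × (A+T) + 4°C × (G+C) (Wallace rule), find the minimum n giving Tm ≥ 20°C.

First 6 bases: GTCTAG → Tm = 18°C (< 20°C)
First 7 bases: GTCTAGT → Tm = 20°C (≥ 20°C)
Since every base adds ≥2°C, Tm only increases with n, so the threshold is first crossed at n = 7.

n = 7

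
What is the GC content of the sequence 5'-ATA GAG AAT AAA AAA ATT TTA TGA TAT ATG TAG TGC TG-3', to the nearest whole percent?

C=1, G=7, T=13, A=17
G+C = 7 + 1 = 8 out of 38 bases
%GC = 8/38 × 100 = 21.05% ≈ 21%

21%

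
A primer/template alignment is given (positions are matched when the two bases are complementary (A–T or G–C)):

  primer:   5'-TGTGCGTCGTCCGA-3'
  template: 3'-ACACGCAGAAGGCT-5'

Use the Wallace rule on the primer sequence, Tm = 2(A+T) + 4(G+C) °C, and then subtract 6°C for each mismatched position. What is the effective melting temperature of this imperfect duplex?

40°C

Primer base counts: A=1, T=4, G=5, C=4 → A+T=5, G+C=9
Perfect-match Tm = 2(5) + 4(9) = 10 + 36 = 46°C
Mismatches (positions where the bases are not complementary): 1 (at position 9)
Effective Tm = 46 − 1×6 = 46 − 6 = 40°C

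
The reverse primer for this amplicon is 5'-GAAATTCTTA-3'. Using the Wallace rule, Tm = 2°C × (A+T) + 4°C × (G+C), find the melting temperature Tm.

Counting bases: A=4, C=1, G=1, T=4
A+T = 8, G+C = 2
Tm = 4·2 + 2·8 = 8 + 16 = 24°C

24°C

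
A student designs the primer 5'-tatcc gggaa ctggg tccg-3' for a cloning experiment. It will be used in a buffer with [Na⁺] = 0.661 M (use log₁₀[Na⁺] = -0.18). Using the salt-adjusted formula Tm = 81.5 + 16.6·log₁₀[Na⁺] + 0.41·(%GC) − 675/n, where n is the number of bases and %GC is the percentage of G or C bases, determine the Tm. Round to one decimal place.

68.9°C

Length n = 19. Scanning the sequence gives C=5, T=4, G=7, A=3.
G+C = 12, so %GC = 12/19 × 100 = 63.158%
Salt term: 16.6 × (-0.18) = -2.988
GC term: 0.41 × 63.158 = 25.895; length term: −675/19 = −35.526
Tm = 81.5 + (-2.988) + 25.895 − 35.526 = 68.881 → 68.9°C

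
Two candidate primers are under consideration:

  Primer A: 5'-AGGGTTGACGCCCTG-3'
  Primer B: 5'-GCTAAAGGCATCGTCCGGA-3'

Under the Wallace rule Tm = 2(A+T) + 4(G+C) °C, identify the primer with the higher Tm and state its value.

Primer B, 60°C

Primer A: A+T=5, G+C=10 → Tm = 2(5)+4(10) = 50°C
Primer B: A+T=8, G+C=11 → Tm = 2(8)+4(11) = 60°C
50°C vs 60°C → primer B is higher.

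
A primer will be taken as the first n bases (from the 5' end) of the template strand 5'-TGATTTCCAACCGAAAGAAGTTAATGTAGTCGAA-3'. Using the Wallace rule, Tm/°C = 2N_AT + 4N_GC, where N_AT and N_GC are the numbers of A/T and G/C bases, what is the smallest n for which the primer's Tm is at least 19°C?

n = 8

First 7 bases: TGATTTC → Tm = 18°C (< 19°C)
First 8 bases: TGATTTCC → Tm = 22°C (≥ 19°C)
Since every base adds ≥2°C, Tm only increases with n, so the threshold is first crossed at n = 8.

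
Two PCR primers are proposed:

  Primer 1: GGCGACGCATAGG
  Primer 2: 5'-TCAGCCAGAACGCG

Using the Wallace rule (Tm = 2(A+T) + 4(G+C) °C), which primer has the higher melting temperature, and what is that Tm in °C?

Primer 2, 46°C

Primer 1: A+T=4, G+C=9 → Tm = 2(4)+4(9) = 44°C
Primer 2: A+T=5, G+C=9 → Tm = 2(5)+4(9) = 46°C
44°C vs 46°C → primer 2 is higher.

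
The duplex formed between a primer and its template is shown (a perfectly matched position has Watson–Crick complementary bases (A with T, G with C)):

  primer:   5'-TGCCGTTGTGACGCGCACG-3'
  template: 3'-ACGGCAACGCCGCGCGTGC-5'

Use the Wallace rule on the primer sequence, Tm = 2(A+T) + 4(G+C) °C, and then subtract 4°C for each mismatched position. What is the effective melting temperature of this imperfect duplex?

Primer base counts: A=2, T=4, G=7, C=6 → A+T=6, G+C=13
Perfect-match Tm = 2(6) + 4(13) = 12 + 52 = 64°C
Mismatches (positions where the bases are not complementary): 2 (at positions 9, 11)
Effective Tm = 64 − 2×4 = 64 − 8 = 56°C

56°C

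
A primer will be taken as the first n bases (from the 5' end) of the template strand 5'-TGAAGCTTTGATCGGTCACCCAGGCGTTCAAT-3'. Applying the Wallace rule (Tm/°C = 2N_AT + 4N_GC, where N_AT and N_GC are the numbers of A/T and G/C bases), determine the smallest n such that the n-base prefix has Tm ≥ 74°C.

First 23 bases: TGAAGCTTTGATCGGTCACCCAG → Tm = 70°C (< 74°C)
First 24 bases: TGAAGCTTTGATCGGTCACCCAGG → Tm = 74°C (≥ 74°C)
Each additional base adds 2°C (A/T) or 4°C (G/C), so Tm is non-decreasing in n; n = 24 is the first length to reach 74°C.

n = 24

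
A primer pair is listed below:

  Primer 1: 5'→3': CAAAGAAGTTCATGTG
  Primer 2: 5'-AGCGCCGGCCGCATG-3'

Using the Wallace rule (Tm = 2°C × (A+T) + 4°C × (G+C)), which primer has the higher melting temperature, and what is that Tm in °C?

Primer 2, 54°C

Primer 1: A+T=10, G+C=6 → Tm = 2(10)+4(6) = 44°C
Primer 2: A+T=3, G+C=12 → Tm = 2(3)+4(12) = 54°C
44°C vs 54°C → primer 2 is higher.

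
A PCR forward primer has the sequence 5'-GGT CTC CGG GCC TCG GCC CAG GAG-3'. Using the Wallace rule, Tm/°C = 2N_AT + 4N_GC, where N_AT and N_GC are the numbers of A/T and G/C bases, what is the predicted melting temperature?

Scanning the sequence gives T=3, G=10, C=9, A=2.
AT pairs contribute 5, GC pairs contribute 19.
Tm = 2×5 + 4×19 = 86°C

86°C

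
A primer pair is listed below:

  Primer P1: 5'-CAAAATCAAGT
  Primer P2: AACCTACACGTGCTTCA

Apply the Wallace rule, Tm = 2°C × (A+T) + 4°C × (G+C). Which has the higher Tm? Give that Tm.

Primer P2, 50°C

Primer P1: A+T=8, G+C=3 → Tm = 2(8)+4(3) = 28°C
Primer P2: A+T=9, G+C=8 → Tm = 2(9)+4(8) = 50°C
28°C vs 50°C → primer P2 is higher.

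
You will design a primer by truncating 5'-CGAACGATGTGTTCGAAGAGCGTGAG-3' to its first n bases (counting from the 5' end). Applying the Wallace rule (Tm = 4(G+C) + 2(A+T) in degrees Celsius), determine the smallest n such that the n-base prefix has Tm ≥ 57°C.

n = 20

First 19 bases: CGAACGATGTGTTCGAAGA → Tm = 56°C (< 57°C)
First 20 bases: CGAACGATGTGTTCGAAGAG → Tm = 60°C (≥ 57°C)
Each additional base adds 2°C (A/T) or 4°C (G/C), so Tm is non-decreasing in n; n = 20 is the first length to reach 57°C.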